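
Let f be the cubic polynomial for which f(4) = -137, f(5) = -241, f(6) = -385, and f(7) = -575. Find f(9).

Forward differences of the values at x = 4, 5, 6, 7:
  f  : -137  -241  -385  -575
  Δ  : -104  -144  -190
  Δ^2: -40  -46
  Δ^3: -6
The third differences are constant, confirming degree 3.
Interpolating (Newton forward form) and evaluating at x = 9 gives f(9) = -1117.

-1117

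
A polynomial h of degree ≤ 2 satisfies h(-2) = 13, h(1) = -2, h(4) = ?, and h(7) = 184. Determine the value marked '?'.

55

On equispaced nodes a degree-2 polynomial has vanishing third forward difference, so
  - h(-2) + 3·h(1) - 3·h(4) + h(7) = 0.
Substituting the known values and solving for h(4):
  -3·h(4) = -165
  h(4) = 55.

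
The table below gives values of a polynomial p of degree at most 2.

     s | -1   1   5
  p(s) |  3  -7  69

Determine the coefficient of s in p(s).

Write p(s) = as^2 + bs + c. Substituting each data point gives a linear system:
  a - b + c = 3
  a + b + c = -7
  25a + 5b + c = 69
Solving the system yields a = 4, b = -5, c = -6.
So p(s) = 4s² - 5s - 6.
The coefficient of s is -5.

-5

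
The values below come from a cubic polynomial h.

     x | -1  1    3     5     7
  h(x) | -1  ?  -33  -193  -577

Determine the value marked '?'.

The 4 known points determine the degree-3 polynomial uniquely.
Write h(x) = ax^3 + bx^2 + cx + d. Substituting each data point gives a linear system:
  -a + b - c + d = -1
  27a + 9b + 3c + d = -33
  125a + 25b + 5c + d = -193
  343a + 49b + 7c + d = -577
Solving the system yields a = -2, b = 2, c = 2, d = -3.
So h(x) = -2x^3 + 2x^2 + 2x - 3.
Then h(1) = -1.

-1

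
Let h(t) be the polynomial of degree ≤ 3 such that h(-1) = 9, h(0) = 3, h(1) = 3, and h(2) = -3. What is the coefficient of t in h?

Write h(t) = at^3 + bt^2 + ct + d. Substituting each data point gives a linear system:
  -a + b - c + d = 9
  d = 3
  a + b + c + d = 3
  8a + 4b + 2c + d = -3
Solving the system yields a = -2, b = 3, c = -1, d = 3.
So h(t) = -2t³ + 3t² - t + 3.
The coefficient of t is -1.

-1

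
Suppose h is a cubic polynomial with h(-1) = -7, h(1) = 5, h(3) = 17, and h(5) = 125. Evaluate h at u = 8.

677

Write h(u) = au^3 + bu^2 + cu + d. Substituting each data point gives a linear system:
  -a + b - c + d = -7
  a + b + c + d = 5
  27a + 9b + 3c + d = 17
  125a + 25b + 5c + d = 125
Solving the system yields a = 2, b = -6, c = 4, d = 5.
So h(u) = 2u³ - 6u² + 4u + 5.
Then h(8) = 677.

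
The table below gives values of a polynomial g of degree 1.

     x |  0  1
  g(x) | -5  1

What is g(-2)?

-17

Using the Lagrange interpolation formula with nodes 0, 1:
  L_0(x) = (x - 1) / -1
  L_1(x) = x / 1
Then g(x) = -5·L_0(x) + 1·L_1(x).
Expanding and collecting terms gives g(x) = 6x - 5.
Evaluating at x = -2: g(-2) = -17.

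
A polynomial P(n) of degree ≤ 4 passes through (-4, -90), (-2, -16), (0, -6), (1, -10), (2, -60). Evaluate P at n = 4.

-562

Write P(n) = an^4 + bn^3 + cn^2 + dn + e. Substituting each data point gives a linear system:
  256a - 64b + 16c - 4d + e = -90
  16a - 8b + 4c - 2d + e = -16
  e = -6
  a + b + c + d + e = -10
  16a + 8b + 4c + 2d + e = -60
Solving the system yields a = -1, b = -4, c = -4, d = 5, e = -6.
So P(n) = -n⁴ - 4n³ - 4n² + 5n - 6.
Then P(4) = -562.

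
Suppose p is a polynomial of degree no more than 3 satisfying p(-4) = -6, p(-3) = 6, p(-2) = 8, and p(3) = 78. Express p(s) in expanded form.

p(s) = s^3 + 4s^2 + 3s + 6

Write p(s) = as^3 + bs^2 + cs + d. Substituting each data point gives a linear system:
  -64a + 16b - 4c + d = -6
  -27a + 9b - 3c + d = 6
  -8a + 4b - 2c + d = 8
  27a + 9b + 3c + d = 78
Solving the system yields a = 1, b = 4, c = 3, d = 6.
So p(s) = s^3 + 4s^2 + 3s + 6.
Check: p(-2) = 8. ✓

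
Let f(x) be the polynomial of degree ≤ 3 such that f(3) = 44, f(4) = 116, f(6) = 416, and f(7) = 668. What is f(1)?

Using the Lagrange interpolation formula with nodes 3, 4, 6, 7:
  L_0(x) = (x - 4)(x - 6)(x - 7) / -12
  L_1(x) = (x - 3)(x - 6)(x - 7) / 6
  L_2(x) = (x - 3)(x - 4)(x - 7) / -6
  L_3(x) = (x - 3)(x - 4)(x - 6) / 12
Then f(x) = 44·L_0(x) + 116·L_1(x) + 416·L_2(x) + 668·L_3(x).
Expanding and collecting terms gives f(x) = 2x^3 - 2x - 4.
Evaluating at x = 1: f(1) = -4.

-4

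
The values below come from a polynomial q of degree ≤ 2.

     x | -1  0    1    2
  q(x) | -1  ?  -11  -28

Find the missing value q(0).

On equispaced nodes a degree-2 polynomial has vanishing third forward difference, so
  - q(-1) + 3·q(0) - 3·q(1) + q(2) = 0.
Substituting the known values and solving for q(0):
  3·q(0) = -6
  q(0) = -2.

-2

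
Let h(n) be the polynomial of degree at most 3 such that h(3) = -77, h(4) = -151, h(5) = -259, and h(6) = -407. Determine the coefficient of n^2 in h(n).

-5

Write h(n) = an^3 + bn^2 + cn + d. Substituting each data point gives a linear system:
  27a + 9b + 3c + d = -77
  64a + 16b + 4c + d = -151
  125a + 25b + 5c + d = -259
  216a + 36b + 6c + d = -407
Solving the system yields a = -1, b = -5, c = -2, d = 1.
So h(n) = -n³ - 5n² - 2n + 1.
The coefficient of n^2 is -5.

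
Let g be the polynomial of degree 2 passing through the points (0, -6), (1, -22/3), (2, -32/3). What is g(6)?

Using the Lagrange interpolation formula with nodes 0, 1, 2:
  L_0(n) = (n - 1)(n - 2) / 2
  L_1(n) = n(n - 2) / -1
  L_2(n) = n(n - 1) / 2
Then g(n) = -6·L_0(n) - 22/3·L_1(n) - 32/3·L_2(n).
Expanding and collecting terms gives g(n) = -n² - (1/3)n - 6.
Evaluating at n = 6: g(6) = -44.

-44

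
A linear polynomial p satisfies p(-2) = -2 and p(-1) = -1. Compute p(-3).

-3

Write p(n) = an + b. Substituting each data point gives a linear system:
  -2a + b = -2
  -a + b = -1
Solving the system yields a = 1, b = 0.
So p(n) = n.
Then p(-3) = -3.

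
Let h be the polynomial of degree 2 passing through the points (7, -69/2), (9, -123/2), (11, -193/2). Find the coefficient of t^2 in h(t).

-1

Write h(t) = at^2 + bt + c. Substituting each data point gives a linear system:
  49a + 7b + c = -69/2
  81a + 9b + c = -123/2
  121a + 11b + c = -193/2
Solving the system yields a = -1, b = 5/2, c = -3.
So h(t) = -t^2 + (5/2)t - 3.
The leading coefficient is -1.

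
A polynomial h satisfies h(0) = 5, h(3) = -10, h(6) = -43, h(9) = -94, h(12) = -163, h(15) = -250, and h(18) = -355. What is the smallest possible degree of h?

Forward differences of the values at x = 0, 3, 6, 9, 12, 15, 18:
  h  : 5  -10  -43  -94  -163  -250  -355
  Δ  : -15  -33  -51  -69  -87  -105
  Δ^2: -18  -18  -18  -18  -18
  Δ^3: 0  0  0  0
  Δ^4: 0  0  0
  Δ^5: 0  0
  Δ^6: 0
The second differences are constant (-18) and nonzero, while all higher differences vanish, so the minimal degree is 2.

2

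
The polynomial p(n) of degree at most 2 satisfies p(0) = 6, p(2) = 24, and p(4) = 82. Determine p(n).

Using the Lagrange interpolation formula with nodes 0, 2, 4:
  L_0(n) = (n - 2)(n - 4) / 8
  L_1(n) = n(n - 4) / -4
  L_2(n) = n(n - 2) / 8
Then p(n) = 6·L_0(n) + 24·L_1(n) + 82·L_2(n).
Expanding and collecting terms gives p(n) = 5n^2 - n + 6.
Check: p(4) = 82. ✓

p(n) = 5n^2 - n + 6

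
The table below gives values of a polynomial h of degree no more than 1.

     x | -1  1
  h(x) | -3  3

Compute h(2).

Using the Lagrange interpolation formula with nodes -1, 1:
  L_0(x) = (x - 1) / -2
  L_1(x) = (x + 1) / 2
Then h(x) = -3·L_0(x) + 3·L_1(x).
Expanding and collecting terms gives h(x) = 3x.
Evaluating at x = 2: h(2) = 6.

6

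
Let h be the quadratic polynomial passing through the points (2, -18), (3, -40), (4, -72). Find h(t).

Write h(t) = at^2 + bt + c. Substituting each data point gives a linear system:
  4a + 2b + c = -18
  9a + 3b + c = -40
  16a + 4b + c = -72
Solving the system yields a = -5, b = 3, c = -4.
So h(t) = -5t² + 3t - 4.
Check: h(4) = -72. ✓

h(t) = -5t^2 + 3t - 4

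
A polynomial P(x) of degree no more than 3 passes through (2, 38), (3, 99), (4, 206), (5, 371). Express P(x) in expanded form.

P(x) = 2x^3 + 5x^2 - 2x + 6

Write P(x) = ax^3 + bx^2 + cx + d. Substituting each data point gives a linear system:
  8a + 4b + 2c + d = 38
  27a + 9b + 3c + d = 99
  64a + 16b + 4c + d = 206
  125a + 25b + 5c + d = 371
Solving the system yields a = 2, b = 5, c = -2, d = 6.
So P(x) = 2x^3 + 5x^2 - 2x + 6.
Check: P(2) = 38. ✓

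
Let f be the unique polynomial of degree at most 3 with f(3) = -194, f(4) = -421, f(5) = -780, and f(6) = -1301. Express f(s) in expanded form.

f(s) = -5s^3 - 6s^2 - 5

Using the Lagrange interpolation formula with nodes 3, 4, 5, 6:
  L_0(s) = (s - 4)(s - 5)(s - 6) / -6
  L_1(s) = (s - 3)(s - 5)(s - 6) / 2
  L_2(s) = (s - 3)(s - 4)(s - 6) / -2
  L_3(s) = (s - 3)(s - 4)(s - 5) / 6
Then f(s) = -194·L_0(s) - 421·L_1(s) - 780·L_2(s) - 1301·L_3(s).
Expanding and collecting terms gives f(s) = -5s^3 - 6s^2 - 5.
Check: f(5) = -780. ✓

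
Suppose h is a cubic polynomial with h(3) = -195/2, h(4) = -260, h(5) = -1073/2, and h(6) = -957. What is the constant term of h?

6

Write h(s) = as^3 + bs^2 + cs + d. Substituting each data point gives a linear system:
  27a + 9b + 3c + d = -195/2
  64a + 16b + 4c + d = -260
  125a + 25b + 5c + d = -1073/2
  216a + 36b + 6c + d = -957
Solving the system yields a = -5, b = 3, c = 3/2, d = 6.
So h(s) = -5s^3 + 3s^2 + (3/2)s + 6.
The constant term is 6.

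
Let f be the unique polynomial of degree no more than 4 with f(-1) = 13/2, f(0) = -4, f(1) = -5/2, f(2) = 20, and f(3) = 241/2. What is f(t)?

f(t) = 2t^4 - (5/2)t^3 + 4t^2 - 2t - 4

Write f(t) = at^4 + bt^3 + ct^2 + dt + e. Substituting each data point gives a linear system:
  a - b + c - d + e = 13/2
  e = -4
  a + b + c + d + e = -5/2
  16a + 8b + 4c + 2d + e = 20
  81a + 27b + 9c + 3d + e = 241/2
Solving the system yields a = 2, b = -5/2, c = 4, d = -2, e = -4.
So f(t) = 2t^4 - (5/2)t^3 + 4t^2 - 2t - 4.
Check: f(3) = 241/2. ✓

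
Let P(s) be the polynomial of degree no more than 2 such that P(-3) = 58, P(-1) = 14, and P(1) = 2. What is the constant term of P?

Write P(s) = as^2 + bs + c. Substituting each data point gives a linear system:
  9a - 3b + c = 58
  a - b + c = 14
  a + b + c = 2
Solving the system yields a = 4, b = -6, c = 4.
So P(s) = 4s² - 6s + 4.
The constant term is 4.

4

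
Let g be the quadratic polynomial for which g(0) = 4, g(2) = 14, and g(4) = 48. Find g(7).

144

Forward differences of the values at t = 0, 2, 4:
  g  : 4  14  48
  Δ  : 10  34
  Δ^2: 24
The second differences are constant, confirming degree 2.
Interpolating (Newton forward form) and evaluating at t = 7 gives g(7) = 144.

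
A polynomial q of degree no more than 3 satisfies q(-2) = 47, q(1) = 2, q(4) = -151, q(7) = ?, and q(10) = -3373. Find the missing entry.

-1060

The 4 known points determine the degree-3 polynomial uniquely.
Write q(t) = at^3 + bt^2 + ct + d. Substituting each data point gives a linear system:
  -8a + 4b - 2c + d = 47
  a + b + c + d = 2
  64a + 16b + 4c + d = -151
  1000a + 100b + 10c + d = -3373
Solving the system yields a = -4, b = 6, c = 3, d = -3.
So q(t) = -4t³ + 6t² + 3t - 3.
Then q(7) = -1060.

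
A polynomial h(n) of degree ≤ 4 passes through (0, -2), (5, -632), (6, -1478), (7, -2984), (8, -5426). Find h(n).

Write h(n) = an^4 + bn^3 + cn^2 + dn + e. Substituting each data point gives a linear system:
  e = -2
  625a + 125b + 25c + 5d + e = -632
  1296a + 216b + 36c + 6d + e = -1478
  2401a + 343b + 49c + 7d + e = -2984
  4096a + 512b + 64c + 8d + e = -5426
Solving the system yields a = -2, b = 6, c = -4, d = -6, e = -2.
So h(n) = -2n^4 + 6n^3 - 4n^2 - 6n - 2.
Check: h(0) = -2. ✓

h(n) = -2n^4 + 6n^3 - 4n^2 - 6n - 2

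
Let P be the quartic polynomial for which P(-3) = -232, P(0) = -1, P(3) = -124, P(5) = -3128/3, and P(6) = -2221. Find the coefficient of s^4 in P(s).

Write P(s) = as^4 + bs^3 + cs^2 + ds + e. Substituting each data point gives a linear system:
  81a - 27b + 9c - 3d + e = -232
  e = -1
  81a + 27b + 9c + 3d + e = -124
  625a + 125b + 25c + 5d + e = -3128/3
  1296a + 216b + 36c + 6d + e = -2221
Solving the system yields a = -2, b = 2, c = -5/3, d = 0, e = -1.
So P(s) = -2s⁴ + 2s³ - (5/3)s² - 1.
The leading coefficient is -2.

-2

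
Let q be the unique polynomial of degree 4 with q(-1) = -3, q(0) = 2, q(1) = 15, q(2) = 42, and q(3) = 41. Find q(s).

Write q(s) = as^4 + bs^3 + cs^2 + ds + e. Substituting each data point gives a linear system:
  a - b + c - d + e = -3
  e = 2
  a + b + c + d + e = 15
  16a + 8b + 4c + 2d + e = 42
  81a + 27b + 9c + 3d + e = 41
Solving the system yields a = -2, b = 5, c = 6, d = 4, e = 2.
So q(s) = -2s^4 + 5s^3 + 6s^2 + 4s + 2.
Check: q(2) = 42. ✓

q(s) = -2s^4 + 5s^3 + 6s^2 + 4s + 2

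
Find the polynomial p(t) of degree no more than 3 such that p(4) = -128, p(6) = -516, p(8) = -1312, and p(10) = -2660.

p(t) = -3t^3 + 3t^2 + 4t

Write p(t) = at^3 + bt^2 + ct + d. Substituting each data point gives a linear system:
  64a + 16b + 4c + d = -128
  216a + 36b + 6c + d = -516
  512a + 64b + 8c + d = -1312
  1000a + 100b + 10c + d = -2660
Solving the system yields a = -3, b = 3, c = 4, d = 0.
So p(t) = -3t^3 + 3t^2 + 4t.
Check: p(4) = -128. ✓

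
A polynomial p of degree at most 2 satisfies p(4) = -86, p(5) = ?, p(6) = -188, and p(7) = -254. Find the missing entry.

On equispaced nodes a degree-2 polynomial has vanishing third forward difference, so
  - p(4) + 3·p(5) - 3·p(6) + p(7) = 0.
Substituting the known values and solving for p(5):
  3·p(5) = -396
  p(5) = -132.

-132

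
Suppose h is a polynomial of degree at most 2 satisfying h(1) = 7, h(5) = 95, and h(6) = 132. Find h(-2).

4

Write h(u) = au^2 + bu + c. Substituting each data point gives a linear system:
  a + b + c = 7
  25a + 5b + c = 95
  36a + 6b + c = 132
Solving the system yields a = 3, b = 4, c = 0.
So h(u) = 3u^2 + 4u.
Then h(-2) = 4.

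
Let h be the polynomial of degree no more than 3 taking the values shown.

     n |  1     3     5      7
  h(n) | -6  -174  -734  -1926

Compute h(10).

-5424

Using the Lagrange interpolation formula with nodes 1, 3, 5, 7:
  L_0(n) = (n - 3)(n - 5)(n - 7) / -48
  L_1(n) = (n - 1)(n - 5)(n - 7) / 16
  L_2(n) = (n - 1)(n - 3)(n - 7) / -16
  L_3(n) = (n - 1)(n - 3)(n - 5) / 48
Then h(n) = -6·L_0(n) - 174·L_1(n) - 734·L_2(n) - 1926·L_3(n).
Expanding and collecting terms gives h(n) = -5n^3 - 4n^2 - 3n + 6.
Evaluating at n = 10: h(10) = -5424.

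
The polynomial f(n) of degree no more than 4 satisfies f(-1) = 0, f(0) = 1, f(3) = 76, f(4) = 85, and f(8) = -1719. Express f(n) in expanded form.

f(n) = -n^4 + 4n^3 + 5n^2 + n + 1

Write f(n) = an^4 + bn^3 + cn^2 + dn + e. Substituting each data point gives a linear system:
  a - b + c - d + e = 0
  e = 1
  81a + 27b + 9c + 3d + e = 76
  256a + 64b + 16c + 4d + e = 85
  4096a + 512b + 64c + 8d + e = -1719
Solving the system yields a = -1, b = 4, c = 5, d = 1, e = 1.
So f(n) = -n⁴ + 4n³ + 5n² + n + 1.
Check: f(4) = 85. ✓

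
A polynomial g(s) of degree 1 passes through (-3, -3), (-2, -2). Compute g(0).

Write g(s) = as + b. Substituting each data point gives a linear system:
  -3a + b = -3
  -2a + b = -2
Solving the system yields a = 1, b = 0.
So g(s) = s.
Then g(0) = 0.

0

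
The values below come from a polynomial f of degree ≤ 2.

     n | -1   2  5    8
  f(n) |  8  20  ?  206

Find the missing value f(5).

86

On equispaced nodes a degree-2 polynomial has vanishing third forward difference, so
  - f(-1) + 3·f(2) - 3·f(5) + f(8) = 0.
Substituting the known values and solving for f(5):
  -3·f(5) = -258
  f(5) = 86.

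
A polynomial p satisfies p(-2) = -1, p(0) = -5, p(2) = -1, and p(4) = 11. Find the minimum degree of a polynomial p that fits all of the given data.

Forward differences of the values at u = -2, 0, 2, 4:
  p  : -1  -5  -1  11
  Δ  : -4  4  12
  Δ^2: 8  8
  Δ^3: 0
The second differences are constant (8) and nonzero, while all higher differences vanish, so the minimal degree is 2.

2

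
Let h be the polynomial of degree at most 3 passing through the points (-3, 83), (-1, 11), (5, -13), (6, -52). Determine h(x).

h(x) = -x^3 + 5x^2 - 3x + 2

Write h(x) = ax^3 + bx^2 + cx + d. Substituting each data point gives a linear system:
  -27a + 9b - 3c + d = 83
  -a + b - c + d = 11
  125a + 25b + 5c + d = -13
  216a + 36b + 6c + d = -52
Solving the system yields a = -1, b = 5, c = -3, d = 2.
So h(x) = -x^3 + 5x^2 - 3x + 2.
Check: h(-1) = 11. ✓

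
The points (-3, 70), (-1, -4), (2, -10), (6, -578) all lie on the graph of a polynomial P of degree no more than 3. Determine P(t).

P(t) = -3t^3 + t^2 + 6t - 2

Using the Lagrange interpolation formula with nodes -3, -1, 2, 6:
  L_0(t) = (t + 1)(t - 2)(t - 6) / -90
  L_1(t) = (t + 3)(t - 2)(t - 6) / 42
  L_2(t) = (t + 3)(t + 1)(t - 6) / -60
  L_3(t) = (t + 3)(t + 1)(t - 2) / 252
Then P(t) = 70·L_0(t) - 4·L_1(t) - 10·L_2(t) - 578·L_3(t).
Expanding and collecting terms gives P(t) = -3t^3 + t^2 + 6t - 2.
Check: P(2) = -10. ✓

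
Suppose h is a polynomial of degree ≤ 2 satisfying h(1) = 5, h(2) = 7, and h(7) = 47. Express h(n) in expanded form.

h(n) = n^2 - n + 5

Write h(n) = an^2 + bn + c. Substituting each data point gives a linear system:
  a + b + c = 5
  4a + 2b + c = 7
  49a + 7b + c = 47
Solving the system yields a = 1, b = -1, c = 5.
So h(n) = n² - n + 5.
Check: h(7) = 47. ✓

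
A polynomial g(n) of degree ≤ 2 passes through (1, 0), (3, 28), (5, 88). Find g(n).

g(n) = 4n^2 - 2n - 2

Write g(n) = an^2 + bn + c. Substituting each data point gives a linear system:
  a + b + c = 0
  9a + 3b + c = 28
  25a + 5b + c = 88
Solving the system yields a = 4, b = -2, c = -2.
So g(n) = 4n² - 2n - 2.
Check: g(1) = 0. ✓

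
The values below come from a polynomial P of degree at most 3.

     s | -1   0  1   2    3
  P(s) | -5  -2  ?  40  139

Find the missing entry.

On equispaced nodes a degree-3 polynomial has vanishing fourth forward difference, so
  P(-1) - 4·P(0) + 6·P(1) - 4·P(2) + P(3) = 0.
Substituting the known values and solving for P(1):
  6·P(1) = 18
  P(1) = 3.

3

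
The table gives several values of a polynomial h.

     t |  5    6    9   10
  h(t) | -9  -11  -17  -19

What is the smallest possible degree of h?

Divided differences on the nodes 5, 6, 9, 10:
  order 0: -9  -11  -17  -19
  order 1: -2  -2  -2
  order 2: 0  0
  order 3: 0
The order-1 divided differences are all -2 (nonzero) and every higher order vanishes, so the data lies on a polynomial of degree exactly 1.

1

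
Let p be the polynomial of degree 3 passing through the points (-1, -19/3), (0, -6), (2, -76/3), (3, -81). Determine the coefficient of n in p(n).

3

Write p(n) = an^3 + bn^2 + cn + d. Substituting each data point gives a linear system:
  -a + b - c + d = -19/3
  d = -6
  8a + 4b + 2c + d = -76/3
  27a + 9b + 3c + d = -81
Solving the system yields a = -3, b = -1/3, c = 3, d = -6.
So p(n) = -3n^3 - (1/3)n^2 + 3n - 6.
The coefficient of n is 3.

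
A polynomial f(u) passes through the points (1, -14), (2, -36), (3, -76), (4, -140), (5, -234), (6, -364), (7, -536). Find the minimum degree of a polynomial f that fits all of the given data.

Forward differences of the values at u = 1, 2, 3, 4, 5, 6, 7:
  f  : -14  -36  -76  -140  -234  -364  -536
  Δ  : -22  -40  -64  -94  -130  -172
  Δ^2: -18  -24  -30  -36  -42
  Δ^3: -6  -6  -6  -6
  Δ^4: 0  0  0
  Δ^5: 0  0
  Δ^6: 0
The third differences are constant (-6) and nonzero, while all higher differences vanish, so the minimal degree is 3.

3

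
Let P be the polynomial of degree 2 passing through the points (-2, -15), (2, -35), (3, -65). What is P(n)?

P(n) = -5n^2 - 5n - 5

Write P(n) = an^2 + bn + c. Substituting each data point gives a linear system:
  4a - 2b + c = -15
  4a + 2b + c = -35
  9a + 3b + c = -65
Solving the system yields a = -5, b = -5, c = -5.
So P(n) = -5n^2 - 5n - 5.
Check: P(-2) = -15. ✓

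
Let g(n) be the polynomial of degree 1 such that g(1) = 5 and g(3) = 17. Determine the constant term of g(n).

-1

Write g(n) = an + b. Substituting each data point gives a linear system:
  a + b = 5
  3a + b = 17
Solving the system yields a = 6, b = -1.
So g(n) = 6n - 1.
The constant term is -1.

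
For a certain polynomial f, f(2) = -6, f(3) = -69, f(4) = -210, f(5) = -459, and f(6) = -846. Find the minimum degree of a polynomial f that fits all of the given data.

Forward differences of the values at x = 2, 3, 4, 5, 6:
  f  : -6  -69  -210  -459  -846
  Δ  : -63  -141  -249  -387
  Δ^2: -78  -108  -138
  Δ^3: -30  -30
  Δ^4: 0
The third differences are constant (-30) and nonzero, while all higher differences vanish, so the minimal degree is 3.

3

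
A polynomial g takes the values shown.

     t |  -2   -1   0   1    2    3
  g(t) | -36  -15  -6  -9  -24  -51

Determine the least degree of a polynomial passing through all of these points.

2

Forward differences of the values at t = -2, -1, 0, 1, 2, 3:
  g  : -36  -15  -6  -9  -24  -51
  Δ  : 21  9  -3  -15  -27
  Δ^2: -12  -12  -12  -12
  Δ^3: 0  0  0
  Δ^4: 0  0
  Δ^5: 0
The second differences are constant (-12) and nonzero, while all higher differences vanish, so the minimal degree is 2.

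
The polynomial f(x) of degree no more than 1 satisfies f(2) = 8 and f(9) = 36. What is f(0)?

0

Write f(x) = ax + b. Substituting each data point gives a linear system:
  2a + b = 8
  9a + b = 36
Solving the system yields a = 4, b = 0.
So f(x) = 4x.
Then f(0) = 0.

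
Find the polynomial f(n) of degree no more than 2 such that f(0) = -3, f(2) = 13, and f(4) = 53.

Write f(n) = an^2 + bn + c. Substituting each data point gives a linear system:
  c = -3
  4a + 2b + c = 13
  16a + 4b + c = 53
Solving the system yields a = 3, b = 2, c = -3.
So f(n) = 3n² + 2n - 3.
Check: f(2) = 13. ✓

f(n) = 3n^2 + 2n - 3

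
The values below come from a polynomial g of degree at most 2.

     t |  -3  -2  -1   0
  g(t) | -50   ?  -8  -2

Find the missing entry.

-24

The 3 known points determine the degree-2 polynomial uniquely.
Write g(t) = at^2 + bt + c. Substituting each data point gives a linear system:
  9a - 3b + c = -50
  a - b + c = -8
  c = -2
Solving the system yields a = -5, b = 1, c = -2.
So g(t) = -5t^2 + t - 2.
Then g(-2) = -24.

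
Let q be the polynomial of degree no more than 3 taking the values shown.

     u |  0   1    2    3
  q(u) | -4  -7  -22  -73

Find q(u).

Using the Lagrange interpolation formula with nodes 0, 1, 2, 3:
  L_0(u) = (u - 1)(u - 2)(u - 3) / -6
  L_1(u) = u(u - 2)(u - 3) / 2
  L_2(u) = u(u - 1)(u - 3) / -2
  L_3(u) = u(u - 1)(u - 2) / 6
Then q(u) = -4·L_0(u) - 7·L_1(u) - 22·L_2(u) - 73·L_3(u).
Expanding and collecting terms gives q(u) = -4u^3 + 6u^2 - 5u - 4.
Check: q(2) = -22. ✓

q(u) = -4u^3 + 6u^2 - 5u - 4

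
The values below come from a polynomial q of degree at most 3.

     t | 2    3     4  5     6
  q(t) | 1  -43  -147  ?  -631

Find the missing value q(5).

-335

On equispaced nodes a degree-3 polynomial has vanishing fourth forward difference, so
  q(2) - 4·q(3) + 6·q(4) - 4·q(5) + q(6) = 0.
Substituting the known values and solving for q(5):
  -4·q(5) = 1340
  q(5) = -335.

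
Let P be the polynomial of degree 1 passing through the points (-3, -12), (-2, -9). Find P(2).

3

Write P(u) = au + b. Substituting each data point gives a linear system:
  -3a + b = -12
  -2a + b = -9
Solving the system yields a = 3, b = -3.
So P(u) = 3u - 3.
Then P(2) = 3.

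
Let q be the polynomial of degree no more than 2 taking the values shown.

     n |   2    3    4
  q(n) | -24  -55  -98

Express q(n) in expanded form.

Using the Lagrange interpolation formula with nodes 2, 3, 4:
  L_0(n) = (n - 3)(n - 4) / 2
  L_1(n) = (n - 2)(n - 4) / -1
  L_2(n) = (n - 2)(n - 3) / 2
Then q(n) = -24·L_0(n) - 55·L_1(n) - 98·L_2(n).
Expanding and collecting terms gives q(n) = -6n^2 - n + 2.
Check: q(2) = -24. ✓

q(n) = -6n^2 - n + 2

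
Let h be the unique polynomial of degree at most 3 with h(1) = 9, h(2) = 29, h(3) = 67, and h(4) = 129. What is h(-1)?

-1

Using the Lagrange interpolation formula with nodes 1, 2, 3, 4:
  L_0(n) = (n - 2)(n - 3)(n - 4) / -6
  L_1(n) = (n - 1)(n - 3)(n - 4) / 2
  L_2(n) = (n - 1)(n - 2)(n - 4) / -2
  L_3(n) = (n - 1)(n - 2)(n - 3) / 6
Then h(n) = 9·L_0(n) + 29·L_1(n) + 67·L_2(n) + 129·L_3(n).
Expanding and collecting terms gives h(n) = n^3 + 3n^2 + 4n + 1.
Evaluating at n = -1: h(-1) = -1.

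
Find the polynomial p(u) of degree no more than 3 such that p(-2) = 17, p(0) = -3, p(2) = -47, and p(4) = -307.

Write p(u) = au^3 + bu^2 + cu + d. Substituting each data point gives a linear system:
  -8a + 4b - 2c + d = 17
  d = -3
  8a + 4b + 2c + d = -47
  64a + 16b + 4c + d = -307
Solving the system yields a = -4, b = -3, c = 0, d = -3.
So p(u) = -4u^3 - 3u^2 - 3.
Check: p(4) = -307. ✓

p(u) = -4u^3 - 3u^2 - 3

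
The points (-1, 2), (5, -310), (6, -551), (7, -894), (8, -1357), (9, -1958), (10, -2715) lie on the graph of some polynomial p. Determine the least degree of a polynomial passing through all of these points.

Divided differences on the nodes -1, 5, 6, 7, 8, 9, 10:
  order 0: 2  -310  -551  -894  -1357  -1958  -2715
  order 1: -52  -241  -343  -463  -601  -757
  order 2: -27  -51  -60  -69  -78
  order 3: -3  -3  -3  -3
  order 4: 0  0  0
  order 5: 0  0
  order 6: 0
The order-3 divided differences are all -3 (nonzero) and every higher order vanishes, so the data lies on a polynomial of degree exactly 3.

3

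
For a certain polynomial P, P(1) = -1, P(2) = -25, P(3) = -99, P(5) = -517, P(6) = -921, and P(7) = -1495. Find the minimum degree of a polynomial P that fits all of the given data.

3

Divided differences on the nodes 1, 2, 3, 5, 6, 7:
  order 0: -1  -25  -99  -517  -921  -1495
  order 1: -24  -74  -209  -404  -574
  order 2: -25  -45  -65  -85
  order 3: -5  -5  -5
  order 4: 0  0
  order 5: 0
The order-3 divided differences are all -5 (nonzero) and every higher order vanishes, so the data lies on a polynomial of degree exactly 3.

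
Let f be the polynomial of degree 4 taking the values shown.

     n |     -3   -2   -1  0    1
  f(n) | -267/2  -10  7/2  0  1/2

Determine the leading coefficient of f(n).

Write f(n) = an^4 + bn^3 + cn^2 + dn + e. Substituting each data point gives a linear system:
  81a - 27b + 9c - 3d + e = -267/2
  16a - 8b + 4c - 2d + e = -10
  a - b + c - d + e = 7/2
  e = 0
  a + b + c + d + e = 1/2
Solving the system yields a = -3, b = -5/2, c = 5, d = 1, e = 0.
So f(n) = -3n^4 - (5/2)n^3 + 5n^2 + n.
The leading coefficient is -3.

-3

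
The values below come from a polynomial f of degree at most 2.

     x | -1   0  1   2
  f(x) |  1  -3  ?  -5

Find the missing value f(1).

-5

The 3 known points determine the degree-2 polynomial uniquely.
Write f(x) = ax^2 + bx + c. Substituting each data point gives a linear system:
  a - b + c = 1
  c = -3
  4a + 2b + c = -5
Solving the system yields a = 1, b = -3, c = -3.
So f(x) = x^2 - 3x - 3.
Then f(1) = -5.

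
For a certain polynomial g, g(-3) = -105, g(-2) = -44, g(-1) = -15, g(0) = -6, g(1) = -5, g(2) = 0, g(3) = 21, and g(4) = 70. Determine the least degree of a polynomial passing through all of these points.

Forward differences of the values at u = -3, -2, -1, 0, 1, 2, 3, 4:
  g  : -105  -44  -15  -6  -5  0  21  70
  Δ  : 61  29  9  1  5  21  49
  Δ^2: -32  -20  -8  4  16  28
  Δ^3: 12  12  12  12  12
  Δ^4: 0  0  0  0
  Δ^5: 0  0  0
  Δ^6: 0  0
  Δ^7: 0
The third differences are constant (12) and nonzero, while all higher differences vanish, so the minimal degree is 3.

3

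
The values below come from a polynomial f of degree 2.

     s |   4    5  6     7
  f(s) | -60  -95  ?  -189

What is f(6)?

On equispaced nodes a degree-2 polynomial has vanishing third forward difference, so
  - f(4) + 3·f(5) - 3·f(6) + f(7) = 0.
Substituting the known values and solving for f(6):
  -3·f(6) = 414
  f(6) = -138.

-138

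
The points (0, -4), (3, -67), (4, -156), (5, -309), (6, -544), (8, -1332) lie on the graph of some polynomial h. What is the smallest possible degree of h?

Divided differences on the nodes 0, 3, 4, 5, 6, 8:
  order 0: -4  -67  -156  -309  -544  -1332
  order 1: -21  -89  -153  -235  -394
  order 2: -17  -32  -41  -53
  order 3: -3  -3  -3
  order 4: 0  0
  order 5: 0
The order-3 divided differences are all -3 (nonzero) and every higher order vanishes, so the data lies on a polynomial of degree exactly 3.

3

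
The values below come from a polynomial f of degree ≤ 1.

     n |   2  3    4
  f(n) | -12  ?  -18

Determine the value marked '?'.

On equispaced nodes a degree-1 polynomial has vanishing second forward difference, so
  f(2) - 2·f(3) + f(4) = 0.
Substituting the known values and solving for f(3):
  -2·f(3) = 30
  f(3) = -15.

-15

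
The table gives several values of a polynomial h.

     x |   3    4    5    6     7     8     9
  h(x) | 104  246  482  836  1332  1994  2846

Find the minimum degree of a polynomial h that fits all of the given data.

Forward differences of the values at x = 3, 4, 5, 6, 7, 8, 9:
  h  : 104  246  482  836  1332  1994  2846
  Δ  : 142  236  354  496  662  852
  Δ^2: 94  118  142  166  190
  Δ^3: 24  24  24  24
  Δ^4: 0  0  0
  Δ^5: 0  0
  Δ^6: 0
The third differences are constant (24) and nonzero, while all higher differences vanish, so the minimal degree is 3.

3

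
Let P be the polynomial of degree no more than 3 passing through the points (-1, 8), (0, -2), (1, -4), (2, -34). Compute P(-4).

Using the Lagrange interpolation formula with nodes -1, 0, 1, 2:
  L_0(u) = u(u - 1)(u - 2) / -6
  L_1(u) = (u + 1)(u - 1)(u - 2) / 2
  L_2(u) = (u + 1)u(u - 2) / -2
  L_3(u) = (u + 1)u(u - 1) / 6
Then P(u) = 8·L_0(u) - 2·L_1(u) - 4·L_2(u) - 34·L_3(u).
Expanding and collecting terms gives P(u) = -6u^3 + 4u^2 - 2.
Evaluating at u = -4: P(-4) = 446.

446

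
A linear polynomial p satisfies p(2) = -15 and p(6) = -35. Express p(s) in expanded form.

Write p(s) = as + b. Substituting each data point gives a linear system:
  2a + b = -15
  6a + b = -35
Solving the system yields a = -5, b = -5.
So p(s) = -5s - 5.
Check: p(2) = -15. ✓

p(s) = -5s - 5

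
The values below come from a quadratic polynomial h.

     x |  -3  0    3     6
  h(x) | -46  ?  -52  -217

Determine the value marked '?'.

5

On equispaced nodes a degree-2 polynomial has vanishing third forward difference, so
  - h(-3) + 3·h(0) - 3·h(3) + h(6) = 0.
Substituting the known values and solving for h(0):
  3·h(0) = 15
  h(0) = 5.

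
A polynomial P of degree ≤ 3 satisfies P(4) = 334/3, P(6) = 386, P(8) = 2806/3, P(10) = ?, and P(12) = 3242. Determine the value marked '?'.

The 4 known points determine the degree-3 polynomial uniquely.
Write P(n) = an^3 + bn^2 + cn + d. Substituting each data point gives a linear system:
  64a + 16b + 4c + d = 334/3
  216a + 36b + 6c + d = 386
  512a + 64b + 8c + d = 2806/3
  1728a + 144b + 12c + d = 3242
Solving the system yields a = 2, b = -5/3, c = 2, d = 2.
So P(n) = 2n^3 - (5/3)n^2 + 2n + 2.
Then P(10) = 5566/3.

5566/3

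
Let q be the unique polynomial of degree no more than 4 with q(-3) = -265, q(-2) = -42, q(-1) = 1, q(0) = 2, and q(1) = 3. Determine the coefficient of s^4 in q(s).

-4

Write q(s) = as^4 + bs^3 + cs^2 + ds + e. Substituting each data point gives a linear system:
  81a - 27b + 9c - 3d + e = -265
  16a - 8b + 4c - 2d + e = -42
  a - b + c - d + e = 1
  e = 2
  a + b + c + d + e = 3
Solving the system yields a = -4, b = -1, c = 4, d = 2, e = 2.
So q(s) = -4s^4 - s^3 + 4s^2 + 2s + 2.
The leading coefficient is -4.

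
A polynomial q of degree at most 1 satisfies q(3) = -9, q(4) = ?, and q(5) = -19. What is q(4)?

-14

The 2 known points determine the degree-1 polynomial uniquely.
Write q(s) = as + b. Substituting each data point gives a linear system:
  3a + b = -9
  5a + b = -19
Solving the system yields a = -5, b = 6.
So q(s) = -5s + 6.
Then q(4) = -14.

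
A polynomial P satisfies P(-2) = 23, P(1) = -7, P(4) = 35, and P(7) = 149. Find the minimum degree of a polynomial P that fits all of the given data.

2

Forward differences of the values at n = -2, 1, 4, 7:
  P  : 23  -7  35  149
  Δ  : -30  42  114
  Δ^2: 72  72
  Δ^3: 0
The second differences are constant (72) and nonzero, while all higher differences vanish, so the minimal degree is 2.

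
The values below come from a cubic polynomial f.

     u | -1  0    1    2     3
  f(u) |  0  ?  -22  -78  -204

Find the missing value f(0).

On equispaced nodes a degree-3 polynomial has vanishing fourth forward difference, so
  f(-1) - 4·f(0) + 6·f(1) - 4·f(2) + f(3) = 0.
Substituting the known values and solving for f(0):
  -4·f(0) = 24
  f(0) = -6.

-6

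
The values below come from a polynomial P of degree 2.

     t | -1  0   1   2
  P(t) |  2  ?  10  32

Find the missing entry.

The 3 known points determine the degree-2 polynomial uniquely.
Write P(t) = at^2 + bt + c. Substituting each data point gives a linear system:
  a - b + c = 2
  a + b + c = 10
  4a + 2b + c = 32
Solving the system yields a = 6, b = 4, c = 0.
So P(t) = 6t^2 + 4t.
Then P(0) = 0.

0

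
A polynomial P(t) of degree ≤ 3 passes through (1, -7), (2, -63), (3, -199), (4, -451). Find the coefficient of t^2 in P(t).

-4

Write P(t) = at^3 + bt^2 + ct + d. Substituting each data point gives a linear system:
  a + b + c + d = -7
  8a + 4b + 2c + d = -63
  27a + 9b + 3c + d = -199
  64a + 16b + 4c + d = -451
Solving the system yields a = -6, b = -4, c = -2, d = 5.
So P(t) = -6t^3 - 4t^2 - 2t + 5.
The coefficient of t^2 is -4.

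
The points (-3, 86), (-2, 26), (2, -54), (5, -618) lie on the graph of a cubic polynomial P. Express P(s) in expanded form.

P(s) = -4s^3 - 4s^2 - 4s + 2

Using the Lagrange interpolation formula with nodes -3, -2, 2, 5:
  L_0(s) = (s + 2)(s - 2)(s - 5) / -40
  L_1(s) = (s + 3)(s - 2)(s - 5) / 28
  L_2(s) = (s + 3)(s + 2)(s - 5) / -60
  L_3(s) = (s + 3)(s + 2)(s - 2) / 168
Then P(s) = 86·L_0(s) + 26·L_1(s) - 54·L_2(s) - 618·L_3(s).
Expanding and collecting terms gives P(s) = -4s^3 - 4s^2 - 4s + 2.
Check: P(-3) = 86. ✓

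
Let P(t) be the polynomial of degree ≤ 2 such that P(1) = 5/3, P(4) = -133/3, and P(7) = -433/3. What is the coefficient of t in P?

-1/3

Write P(t) = at^2 + bt + c. Substituting each data point gives a linear system:
  a + b + c = 5/3
  16a + 4b + c = -133/3
  49a + 7b + c = -433/3
Solving the system yields a = -3, b = -1/3, c = 5.
So P(t) = -3t^2 - (1/3)t + 5.
The coefficient of t is -1/3.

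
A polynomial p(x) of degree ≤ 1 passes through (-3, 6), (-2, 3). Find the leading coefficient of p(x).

-3

Write p(x) = ax + b. Substituting each data point gives a linear system:
  -3a + b = 6
  -2a + b = 3
Solving the system yields a = -3, b = -3.
So p(x) = -3x - 3.
The leading coefficient is -3.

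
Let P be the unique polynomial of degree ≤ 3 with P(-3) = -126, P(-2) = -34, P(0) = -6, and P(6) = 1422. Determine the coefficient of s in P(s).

Write P(s) = as^3 + bs^2 + cs + d. Substituting each data point gives a linear system:
  -27a + 9b - 3c + d = -126
  -8a + 4b - 2c + d = -34
  d = -6
  216a + 36b + 6c + d = 1422
Solving the system yields a = 6, b = 4, c = -2, d = -6.
So P(s) = 6s^3 + 4s^2 - 2s - 6.
The coefficient of s is -2.

-2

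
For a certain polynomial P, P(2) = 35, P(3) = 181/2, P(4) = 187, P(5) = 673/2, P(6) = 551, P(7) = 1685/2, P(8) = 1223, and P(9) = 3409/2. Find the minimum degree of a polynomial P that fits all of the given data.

Forward differences of the values at s = 2, 3, 4, 5, 6, 7, 8, 9:
  P  : 35  181/2  187  673/2  551  1685/2  1223  3409/2
  Δ  : 111/2  193/2  299/2  429/2  583/2  761/2  963/2
  Δ^2: 41  53  65  77  89  101
  Δ^3: 12  12  12  12  12
  Δ^4: 0  0  0  0
  Δ^5: 0  0  0
  Δ^6: 0  0
  Δ^7: 0
The third differences are constant (12) and nonzero, while all higher differences vanish, so the minimal degree is 3.

3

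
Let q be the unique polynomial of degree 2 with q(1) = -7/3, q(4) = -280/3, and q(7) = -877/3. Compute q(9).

Using the Lagrange interpolation formula with nodes 1, 4, 7:
  L_0(n) = (n - 4)(n - 7) / 18
  L_1(n) = (n - 1)(n - 7) / -9
  L_2(n) = (n - 1)(n - 4) / 18
Then q(n) = -7/3·L_0(n) - 280/3·L_1(n) - 877/3·L_2(n).
Expanding and collecting terms gives q(n) = -6n^2 - (1/3)n + 4.
Evaluating at n = 9: q(9) = -485.

-485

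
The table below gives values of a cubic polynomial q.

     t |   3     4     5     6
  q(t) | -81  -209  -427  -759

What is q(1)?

1

Write q(t) = at^3 + bt^2 + ct + d. Substituting each data point gives a linear system:
  27a + 9b + 3c + d = -81
  64a + 16b + 4c + d = -209
  125a + 25b + 5c + d = -427
  216a + 36b + 6c + d = -759
Solving the system yields a = -4, b = 3, c = -1, d = 3.
So q(t) = -4t^3 + 3t^2 - t + 3.
Then q(1) = 1.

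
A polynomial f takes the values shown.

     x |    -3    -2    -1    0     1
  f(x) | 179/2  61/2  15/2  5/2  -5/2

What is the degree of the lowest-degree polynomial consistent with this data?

Forward differences of the values at x = -3, -2, -1, 0, 1:
  f  : 179/2  61/2  15/2  5/2  -5/2
  Δ  : -59  -23  -5  -5
  Δ^2: 36  18  0
  Δ^3: -18  -18
  Δ^4: 0
The third differences are constant (-18) and nonzero, while all higher differences vanish, so the minimal degree is 3.

3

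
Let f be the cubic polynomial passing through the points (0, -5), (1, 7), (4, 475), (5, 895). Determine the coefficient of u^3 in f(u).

Write f(u) = au^3 + bu^2 + cu + d. Substituting each data point gives a linear system:
  d = -5
  a + b + c + d = 7
  64a + 16b + 4c + d = 475
  125a + 25b + 5c + d = 895
Solving the system yields a = 6, b = 6, c = 0, d = -5.
So f(u) = 6u^3 + 6u^2 - 5.
The leading coefficient is 6.

6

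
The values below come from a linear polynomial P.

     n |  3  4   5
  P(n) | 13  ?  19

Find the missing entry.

16

The 2 known points determine the degree-1 polynomial uniquely.
Write P(n) = an + b. Substituting each data point gives a linear system:
  3a + b = 13
  5a + b = 19
Solving the system yields a = 3, b = 4.
So P(n) = 3n + 4.
Then P(4) = 16.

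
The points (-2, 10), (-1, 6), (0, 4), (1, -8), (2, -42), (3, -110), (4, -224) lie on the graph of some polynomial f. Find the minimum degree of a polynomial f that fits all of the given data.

Forward differences of the values at t = -2, -1, 0, 1, 2, 3, 4:
  f  : 10  6  4  -8  -42  -110  -224
  Δ  : -4  -2  -12  -34  -68  -114
  Δ^2: 2  -10  -22  -34  -46
  Δ^3: -12  -12  -12  -12
  Δ^4: 0  0  0
  Δ^5: 0  0
  Δ^6: 0
The third differences are constant (-12) and nonzero, while all higher differences vanish, so the minimal degree is 3.

3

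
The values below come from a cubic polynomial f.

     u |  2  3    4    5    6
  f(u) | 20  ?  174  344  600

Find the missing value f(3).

The 4 known points determine the degree-3 polynomial uniquely.
Write f(u) = au^3 + bu^2 + cu + d. Substituting each data point gives a linear system:
  8a + 4b + 2c + d = 20
  64a + 16b + 4c + d = 174
  125a + 25b + 5c + d = 344
  216a + 36b + 6c + d = 600
Solving the system yields a = 3, b = -2, c = 5, d = -6.
So f(u) = 3u^3 - 2u^2 + 5u - 6.
Then f(3) = 72.

72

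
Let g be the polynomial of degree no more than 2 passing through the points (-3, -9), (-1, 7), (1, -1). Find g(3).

-33

Using the Lagrange interpolation formula with nodes -3, -1, 1:
  L_0(n) = (n + 1)(n - 1) / 8
  L_1(n) = (n + 3)(n - 1) / -4
  L_2(n) = (n + 3)(n + 1) / 8
Then g(n) = -9·L_0(n) + 7·L_1(n) - 1·L_2(n).
Expanding and collecting terms gives g(n) = -3n^2 - 4n + 6.
Evaluating at n = 3: g(3) = -33.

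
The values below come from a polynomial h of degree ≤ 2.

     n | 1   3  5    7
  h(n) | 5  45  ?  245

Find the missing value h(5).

125

The 3 known points determine the degree-2 polynomial uniquely.
Write h(n) = an^2 + bn + c. Substituting each data point gives a linear system:
  a + b + c = 5
  9a + 3b + c = 45
  49a + 7b + c = 245
Solving the system yields a = 5, b = 0, c = 0.
So h(n) = 5n².
Then h(5) = 125.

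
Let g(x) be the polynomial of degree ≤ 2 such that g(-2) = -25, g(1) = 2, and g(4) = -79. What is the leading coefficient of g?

Write g(x) = ax^2 + bx + c. Substituting each data point gives a linear system:
  4a - 2b + c = -25
  a + b + c = 2
  16a + 4b + c = -79
Solving the system yields a = -6, b = 3, c = 5.
So g(x) = -6x^2 + 3x + 5.
The leading coefficient is -6.

-6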